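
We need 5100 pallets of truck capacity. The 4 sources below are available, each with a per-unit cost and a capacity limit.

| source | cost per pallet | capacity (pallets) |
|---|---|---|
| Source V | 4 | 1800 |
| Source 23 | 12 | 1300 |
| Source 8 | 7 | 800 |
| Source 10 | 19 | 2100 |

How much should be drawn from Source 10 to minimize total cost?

Use sources in increasing cost order.
Source V (4): use full 1800 ; 3300 pallets to go.
Source 8 at 7: take all 800 pallets ; 2500 still needed.
Source 23 at 12: take all 1300 pallets ; 1200 still needed.
Take 1200 from Source 10 at 19 to finish.

1200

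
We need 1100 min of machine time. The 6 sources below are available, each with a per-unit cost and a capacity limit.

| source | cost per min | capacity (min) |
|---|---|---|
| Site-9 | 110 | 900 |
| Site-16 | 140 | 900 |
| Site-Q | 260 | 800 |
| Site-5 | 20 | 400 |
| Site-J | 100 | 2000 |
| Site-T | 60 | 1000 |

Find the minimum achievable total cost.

Fill from the cheapest source first.
Site-5 at 20: take all 400 min → 700 still needed.
Take 700 from Site-T at 60 to finish.
Site-J, Site-9, Site-16, Site-Q: unused.
Cost = 400×20 + 700×60 = 50000.

50000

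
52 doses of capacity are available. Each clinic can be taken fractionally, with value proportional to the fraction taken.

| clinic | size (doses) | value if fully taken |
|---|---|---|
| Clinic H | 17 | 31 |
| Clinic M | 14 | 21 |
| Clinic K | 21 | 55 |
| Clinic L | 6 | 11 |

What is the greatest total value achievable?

Rank by value-to-size ratio: Clinic K 55/21≈2.62, Clinic L 11/6≈1.83, Clinic H 31/17≈1.82, Clinic M 21/14≈1.5.
Take all of Clinic K (21 doses, value 55) → 31 doses left.
Take all of Clinic L (6 doses, value 11) → 25 doses left.
Clinic H: take in full, 17 doses for value 31 → 8 left.
Fill the last 8 doses with part of Clinic M: 8/14 of it earns 12.
Total value = 109.

109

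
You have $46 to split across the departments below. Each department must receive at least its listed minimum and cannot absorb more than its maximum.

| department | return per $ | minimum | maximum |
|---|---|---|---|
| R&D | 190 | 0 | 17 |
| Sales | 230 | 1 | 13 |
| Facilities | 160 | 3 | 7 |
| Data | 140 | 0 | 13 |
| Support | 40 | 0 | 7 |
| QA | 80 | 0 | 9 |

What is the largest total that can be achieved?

8600

Meeting every minimum uses 0+1+3+0+0+0 = 4 $, leaving 42.
Rank by return per $: Sales 230 > R&D 190 > Facilities 160 > Data 140 > QA 80 > Support 40.
Sales: +12 to 13 (cap) → 30 left.
Give R&D 17 more to hit its cap of 17 → 13 left.
Facilities takes 4 more to reach its cap of 7 → 9 left.
Only 9 left; Data takes them to reach 9.
Total = 190×17 + 230×13 + 160×7 + 140×9 = 8600.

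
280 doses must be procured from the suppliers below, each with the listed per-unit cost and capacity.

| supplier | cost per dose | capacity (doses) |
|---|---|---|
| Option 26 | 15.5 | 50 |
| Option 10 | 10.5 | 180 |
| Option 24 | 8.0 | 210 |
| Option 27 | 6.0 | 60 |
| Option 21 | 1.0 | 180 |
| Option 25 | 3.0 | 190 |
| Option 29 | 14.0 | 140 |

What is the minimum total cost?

Cheapest first:
Option 21 (1.0): use full 180 — 100 doses to go.
Option 25 at 3.0: take 100 of its 190 — requirement met.
Option 27, Option 24, Option 10, Option 29, Option 26: unused.
Cost = 180×1.0 + 100×3.0 = 480.

480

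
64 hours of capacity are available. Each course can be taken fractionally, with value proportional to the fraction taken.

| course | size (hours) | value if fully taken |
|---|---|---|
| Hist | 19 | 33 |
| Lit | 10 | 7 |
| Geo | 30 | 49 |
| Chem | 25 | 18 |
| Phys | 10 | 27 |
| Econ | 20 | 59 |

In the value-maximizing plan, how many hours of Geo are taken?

Rank by value-to-size ratio: Econ 59/20≈2.95, Phys 27/10≈2.7, Hist 33/19≈1.74, Geo 49/30≈1.63, Chem 18/25≈0.72, Lit 7/10≈0.7.
Take all of Econ (20 hours, value 59) — 44 hours left.
All 10 hours of Phys fit (value 27) — 34 remain.
Take all of Hist (19 hours, value 33) — 15 hours left.
Fill the last 15 hours with part of Geo: 15/30 of it earns 24.5.

15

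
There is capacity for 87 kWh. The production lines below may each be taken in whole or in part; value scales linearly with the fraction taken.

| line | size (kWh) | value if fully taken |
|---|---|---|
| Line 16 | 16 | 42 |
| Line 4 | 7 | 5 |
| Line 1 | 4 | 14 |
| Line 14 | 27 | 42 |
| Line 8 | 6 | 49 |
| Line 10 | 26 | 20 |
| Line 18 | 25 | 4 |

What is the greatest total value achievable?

Sort by value density: Line 8 49/6≈8.17, Line 1 14/4≈3.5, Line 16 42/16≈2.62, Line 14 42/27≈1.56, Line 10 20/26≈0.769, Line 4 5/7≈0.714, Line 18 4/25≈0.16.
All 6 kWh of Line 8 fit (value 49) ; 81 remain.
Take all of Line 1 (4 kWh, value 14) ; 77 kWh left.
Take all of Line 16 (16 kWh, value 42) ; 61 kWh left.
Line 14: take in full, 27 kWh for value 42 ; 34 left.
Line 10: take in full, 26 kWh for value 20 ; 8 left.
Take all of Line 4 (7 kWh, value 5) ; 1 kWh left.
1 kWh left: a 1/25 share of Line 18 gives 4×1/25 = 0.16.
Total value = 172.16.

172.16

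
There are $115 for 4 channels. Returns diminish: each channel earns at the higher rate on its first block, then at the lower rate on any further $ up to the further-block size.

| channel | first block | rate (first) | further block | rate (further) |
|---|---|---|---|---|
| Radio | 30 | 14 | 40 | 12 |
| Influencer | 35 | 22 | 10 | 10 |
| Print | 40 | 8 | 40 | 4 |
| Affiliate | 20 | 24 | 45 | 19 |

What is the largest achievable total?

Rank every tier by rate: Affiliate/first 24 > Influencer/first 22 > Affiliate/second 19 > Radio/first 14 > Radio/second 12 > Influencer/second 10 > Print/first 8 > Print/second 4.
Affiliate first at 24: fill all 20 ; 95 left.
Influencer/first (22): +35 ; 60 left.
Affiliate/second (19): +45 ; 15 left.
Radio/first: +15 of 30 at 14; pool empty.
Total = 24×20 + 22×35 + 19×45 + 14×15 = 2315.

2315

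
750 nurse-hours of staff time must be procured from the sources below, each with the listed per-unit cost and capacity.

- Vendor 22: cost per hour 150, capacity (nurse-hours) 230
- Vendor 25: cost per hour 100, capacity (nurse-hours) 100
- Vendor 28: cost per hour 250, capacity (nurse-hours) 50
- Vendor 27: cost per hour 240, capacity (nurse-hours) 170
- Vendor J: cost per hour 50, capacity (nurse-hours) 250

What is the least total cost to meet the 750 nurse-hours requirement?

Use sources in increasing cost order.
Vendor J (50): use full 250 ; 500 nurse-hours to go.
Vendor 25 at 100: take all 100 nurse-hours ; 400 still needed.
Vendor 22 at 150: take all 230 nurse-hours ; 170 still needed.
Take 170 from Vendor 27 at 240 ; need 0 more.
Vendor 28: unused.
Cost = 250×50 + 100×100 + 230×150 + 170×240 = 97800.

97800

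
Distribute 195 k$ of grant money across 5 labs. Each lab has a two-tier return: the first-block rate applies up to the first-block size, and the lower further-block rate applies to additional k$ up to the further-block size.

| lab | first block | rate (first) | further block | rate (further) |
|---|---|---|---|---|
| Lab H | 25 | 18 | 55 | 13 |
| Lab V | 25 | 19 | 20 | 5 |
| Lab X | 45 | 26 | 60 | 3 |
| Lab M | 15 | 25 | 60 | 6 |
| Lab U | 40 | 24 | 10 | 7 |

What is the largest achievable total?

Treat each block as its own option and order by rate: Lab X/first 26 > Lab M/first 25 > Lab U/first 24 > Lab V/first 19 > Lab H/first 18 > Lab H/second 13 > Lab U/second 7 > Lab M/second 6 > Lab V/second 5 > Lab X/second 3.
Fill Lab X first block (45 at 26) ; 150 left.
Fill Lab M first block (15 at 25) ; 135 left.
Fill Lab U first block (40 at 24) ; 95 left.
Fill Lab V first block (25 at 19) ; 70 left.
Lab H first at 18: fill all 25 ; 45 left.
Lab H/second: +45 of 55 at 13; pool empty.
Total = 26×45 + 25×15 + 24×40 + 19×25 + 18×25 + 13×45 = 4015.

4015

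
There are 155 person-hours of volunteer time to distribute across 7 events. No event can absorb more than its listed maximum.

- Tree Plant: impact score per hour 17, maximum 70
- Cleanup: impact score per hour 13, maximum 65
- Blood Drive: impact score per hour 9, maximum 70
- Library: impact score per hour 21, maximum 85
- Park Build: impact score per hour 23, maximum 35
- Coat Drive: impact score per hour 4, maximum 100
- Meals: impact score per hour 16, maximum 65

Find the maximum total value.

Rank by impact score per hour: Park Build 23 > Library 21 > Tree Plant 17 > Meals 16 > Cleanup 13 > Blood Drive 9 > Coat Drive 4.
Park Build takes 35 to reach its cap of 35 — 120 left.
Library takes 85 to reach its cap of 85 — 35 left.
Only 35 left; Tree Plant takes them to reach 35.
Total = 17×35 + 21×85 + 23×35 = 3185.

3185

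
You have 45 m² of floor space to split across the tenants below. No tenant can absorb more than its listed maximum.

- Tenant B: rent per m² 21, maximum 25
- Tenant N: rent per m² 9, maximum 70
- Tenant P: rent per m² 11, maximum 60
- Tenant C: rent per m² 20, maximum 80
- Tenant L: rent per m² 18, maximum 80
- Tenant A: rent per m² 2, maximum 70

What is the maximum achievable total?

Order the tenants by rent per m²: Tenant B 21 > Tenant C 20 > Tenant L 18 > Tenant P 11 > Tenant N 9 > Tenant A 2.
Tenant B: +25 to 25 (cap) — 20 left.
Only 20 left; Tenant C takes them to reach 20.
Total = 21×25 + 20×20 = 925.

925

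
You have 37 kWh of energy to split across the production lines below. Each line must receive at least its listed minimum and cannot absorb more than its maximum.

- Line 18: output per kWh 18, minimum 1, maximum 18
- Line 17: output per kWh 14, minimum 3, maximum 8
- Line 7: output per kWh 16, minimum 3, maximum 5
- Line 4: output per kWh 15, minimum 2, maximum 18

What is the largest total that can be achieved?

611

Meeting every minimum uses 1+3+3+2 = 9 kWh, leaving 28.
Highest output per kWh first: Line 18 18 > Line 7 16 > Line 4 15 > Line 17 14.
Line 18 takes 17 more to reach its cap of 18 ; 11 left.
Line 7: +2 to 5 (cap) ; 9 left.
Only 9 left; Line 4 takes them to reach 11.
Total = 18×18 + 14×3 + 16×5 + 15×11 = 611.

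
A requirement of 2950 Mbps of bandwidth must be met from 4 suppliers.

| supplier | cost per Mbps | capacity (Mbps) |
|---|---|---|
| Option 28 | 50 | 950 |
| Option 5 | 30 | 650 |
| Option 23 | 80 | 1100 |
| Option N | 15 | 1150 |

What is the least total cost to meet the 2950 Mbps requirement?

Fill from the cheapest supplier first.
Option N at 15: take all 1150 Mbps — 1800 still needed.
Option 5 (30): use full 650 — 1150 Mbps to go.
Take 950 from Option 28 at 50 — need 200 more.
Option 23 (80): take the remaining 200 — done.
Cost = 1150×15 + 650×30 + 950×50 + 200×80 = 100250.

100250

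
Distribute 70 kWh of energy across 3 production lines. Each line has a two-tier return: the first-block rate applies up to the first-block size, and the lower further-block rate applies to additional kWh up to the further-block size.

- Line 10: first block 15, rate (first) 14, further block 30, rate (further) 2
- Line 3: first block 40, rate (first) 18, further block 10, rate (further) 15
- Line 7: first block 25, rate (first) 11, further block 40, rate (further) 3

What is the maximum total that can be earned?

1135

Order all 6 blocks by rate: Line 3/tier1 18 > Line 3/tier2 15 > Line 10/tier1 14 > Line 7/tier1 11 > Line 7/tier2 3 > Line 10/tier2 2.
Line 3 tier1 at 18: fill all 40 ; 30 left.
Line 3 tier2 at 15: fill all 10 ; 20 left.
Fill Line 10 tier1 block (15 at 14) ; 5 left.
Line 7 tier1 at 11: only 5 left, fill 5.
Total = 18×40 + 15×10 + 14×15 + 11×5 = 1135.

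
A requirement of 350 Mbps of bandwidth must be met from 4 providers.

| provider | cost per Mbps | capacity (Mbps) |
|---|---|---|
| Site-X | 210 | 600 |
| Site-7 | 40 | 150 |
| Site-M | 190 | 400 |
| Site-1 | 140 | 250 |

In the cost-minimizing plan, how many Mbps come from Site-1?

Fill from the cheapest provider first.
Site-7 at 40: take all 150 Mbps — 200 still needed.
Site-1 at 140: take 200 of its 250 — requirement met.
Site-M, Site-X: unused.

200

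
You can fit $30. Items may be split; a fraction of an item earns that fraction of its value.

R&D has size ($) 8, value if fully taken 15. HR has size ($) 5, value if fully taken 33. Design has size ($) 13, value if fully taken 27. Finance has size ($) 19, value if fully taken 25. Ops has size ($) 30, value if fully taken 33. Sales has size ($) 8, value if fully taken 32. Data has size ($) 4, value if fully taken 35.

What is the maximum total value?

Rank by value-to-size ratio: Data 35/4≈8.75, HR 33/5≈6.6, Sales 32/8≈4, Design 27/13≈2.08, R&D 15/8≈1.88, Finance 25/19≈1.32, Ops 33/30≈1.1.
Data: take in full, 4 $ for value 35 — 26 left.
Take all of HR (5 $, value 33) — 21 $ left.
All 8 $ of Sales fit (value 32) — 13 remain.
All 13 $ of Design fit (value 27) — 0 remain.
Total value = 127.

127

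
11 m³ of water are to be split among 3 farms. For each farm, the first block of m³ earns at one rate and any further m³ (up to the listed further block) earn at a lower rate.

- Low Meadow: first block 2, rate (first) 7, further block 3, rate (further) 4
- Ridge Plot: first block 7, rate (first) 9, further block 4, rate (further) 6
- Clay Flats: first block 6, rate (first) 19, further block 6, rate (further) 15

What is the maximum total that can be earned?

Treat each block as its own option and order by rate: Clay Flats/first 19 > Clay Flats/second 15 > Ridge Plot/first 9 > Low Meadow/first 7 > Ridge Plot/second 6 > Low Meadow/second 4.
Clay Flats first at 19: fill all 6 ; 5 left.
Clay Flats/second: +5 of 6 at 15; pool empty.
Total = 19×6 + 15×5 = 189.

189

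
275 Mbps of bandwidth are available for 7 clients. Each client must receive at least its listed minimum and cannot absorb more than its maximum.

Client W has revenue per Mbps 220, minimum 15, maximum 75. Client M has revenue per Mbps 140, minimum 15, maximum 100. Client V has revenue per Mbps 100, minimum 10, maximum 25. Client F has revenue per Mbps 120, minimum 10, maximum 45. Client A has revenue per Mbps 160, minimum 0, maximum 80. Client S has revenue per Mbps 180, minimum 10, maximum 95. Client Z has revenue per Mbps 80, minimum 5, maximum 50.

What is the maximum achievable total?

Meeting every minimum uses 15+15+10+10+0+10+5 = 65 Mbps, leaving 210.
Order the clients by revenue per Mbps: Client W 220 > Client S 180 > Client A 160 > Client M 140 > Client F 120 > Client V 100 > Client Z 80.
Give Client W 60 more to hit its cap of 75 → 150 left.
Client S: +85 to 95 (cap) → 65 left.
Client A: +65 (room for 80) → 65. Pool exhausted.
Total = 220×75 + 140×15 + 100×10 + 120×10 + 160×65 + 180×95 + 80×5 = 48700.

48700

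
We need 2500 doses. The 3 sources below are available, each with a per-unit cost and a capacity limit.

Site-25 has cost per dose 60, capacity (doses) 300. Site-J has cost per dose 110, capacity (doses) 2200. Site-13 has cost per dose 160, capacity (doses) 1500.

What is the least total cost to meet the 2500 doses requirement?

260000

Use sources in increasing cost order.
Site-25 at 60: take all 300 doses → 2200 still needed.
Site-J at 110: take all 2200 doses → 0 still needed.
Site-13: unused.
Cost = 300×60 + 2200×110 = 260000.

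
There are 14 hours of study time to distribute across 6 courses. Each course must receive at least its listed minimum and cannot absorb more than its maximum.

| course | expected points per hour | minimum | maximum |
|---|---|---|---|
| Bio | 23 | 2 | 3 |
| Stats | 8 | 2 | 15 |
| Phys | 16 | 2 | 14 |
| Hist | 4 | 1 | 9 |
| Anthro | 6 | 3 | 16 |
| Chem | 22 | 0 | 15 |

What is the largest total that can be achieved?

205

Meeting every minimum uses 2+2+2+1+3+0 = 10 hours, leaving 4.
Order the courses by expected points per hour: Bio 23 > Chem 22 > Phys 16 > Stats 8 > Anthro 6 > Hist 4.
Bio takes 1 more to reach its cap of 3 ; 3 left.
Chem has room for 15 more but only 3 remain, so it gets 3.
Total = 23×3 + 8×2 + 16×2 + 4×1 + 6×3 + 22×3 = 205.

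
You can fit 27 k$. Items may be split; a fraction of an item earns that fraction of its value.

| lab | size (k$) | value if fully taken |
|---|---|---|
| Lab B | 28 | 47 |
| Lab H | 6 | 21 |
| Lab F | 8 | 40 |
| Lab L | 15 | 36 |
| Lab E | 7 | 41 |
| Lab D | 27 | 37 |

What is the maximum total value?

Rank by value-to-size ratio: Lab E 41/7≈5.86, Lab F 40/8≈5, Lab H 21/6≈3.5, Lab L 36/15≈2.4, Lab B 47/28≈1.68, Lab D 37/27≈1.37.
Lab E: take in full, 7 k$ for value 41 ; 20 left.
Take all of Lab F (8 k$, value 40) ; 12 k$ left.
All 6 k$ of Lab H fit (value 21) ; 6 remain.
Only 6 k$ remain; take 6/15 of Lab L for value 36×6/15 = 14.4.
Total value = 116.4.

116.4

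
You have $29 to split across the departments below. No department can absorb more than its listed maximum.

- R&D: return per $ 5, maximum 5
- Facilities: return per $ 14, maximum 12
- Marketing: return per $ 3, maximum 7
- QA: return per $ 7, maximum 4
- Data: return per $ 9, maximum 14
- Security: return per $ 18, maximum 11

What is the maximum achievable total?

420

Order the departments by return per $: Security 18 > Facilities 14 > Data 9 > QA 7 > R&D 5 > Marketing 3.
Security takes 11 to reach its cap of 11 ; 18 left.
Facilities takes 12 to reach its cap of 12 ; 6 left.
Only 6 left; Data takes them to reach 6.
Total = 14×12 + 9×6 + 18×11 = 420.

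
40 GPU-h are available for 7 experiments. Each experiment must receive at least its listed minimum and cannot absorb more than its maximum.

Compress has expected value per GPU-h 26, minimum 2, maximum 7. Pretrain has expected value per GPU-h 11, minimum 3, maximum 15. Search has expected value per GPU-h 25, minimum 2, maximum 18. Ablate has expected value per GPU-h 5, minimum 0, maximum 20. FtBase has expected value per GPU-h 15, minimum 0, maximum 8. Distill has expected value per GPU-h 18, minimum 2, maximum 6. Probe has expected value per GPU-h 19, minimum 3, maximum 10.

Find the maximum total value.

891

Meeting every minimum uses 2+3+2+0+0+2+3 = 12 GPU-h, leaving 28.
Highest expected value per GPU-h first: Compress 26 > Search 25 > Probe 19 > Distill 18 > FtBase 15 > Pretrain 11 > Ablate 5.
Compress takes 5 more to reach its cap of 7 → 23 left.
Search takes 16 more to reach its cap of 18 → 7 left.
Probe takes 7 more to reach its cap of 10 → 0 left.
Total = 26×7 + 11×3 + 25×18 + 18×2 + 19×10 = 891.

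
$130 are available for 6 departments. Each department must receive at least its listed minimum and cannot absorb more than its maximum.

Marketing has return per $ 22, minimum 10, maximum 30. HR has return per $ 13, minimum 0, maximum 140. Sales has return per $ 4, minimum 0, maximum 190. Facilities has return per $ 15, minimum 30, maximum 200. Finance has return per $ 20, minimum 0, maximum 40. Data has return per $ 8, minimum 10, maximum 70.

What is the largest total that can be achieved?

Meeting every minimum uses 10+0+0+30+0+10 = 50 $, leaving 80.
Rank by return per $: Marketing 22 > Finance 20 > Facilities 15 > HR 13 > Data 8 > Sales 4.
Marketing takes 20 more to reach its cap of 30 ; 60 left.
Finance takes 40 more to reach its cap of 40 ; 20 left.
Facilities has room for 170 more but only 20 remain, so it gets 50.
Total = 22×30 + 15×50 + 20×40 + 8×10 = 2290.

2290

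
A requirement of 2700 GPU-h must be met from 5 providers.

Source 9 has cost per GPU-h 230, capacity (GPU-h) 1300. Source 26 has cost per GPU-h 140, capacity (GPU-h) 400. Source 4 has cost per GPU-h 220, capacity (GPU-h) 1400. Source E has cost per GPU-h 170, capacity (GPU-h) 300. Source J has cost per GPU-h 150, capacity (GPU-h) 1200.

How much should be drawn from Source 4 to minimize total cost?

800

Use providers in increasing cost order.
Take 400 from Source 26 at 140 ; need 2300 more.
Take 1200 from Source J at 150 ; need 1100 more.
Source E (170): use full 300 ; 800 GPU-h to go.
Source 4 at 220: take 800 of its 1400 ; requirement met.
Source 9: unused.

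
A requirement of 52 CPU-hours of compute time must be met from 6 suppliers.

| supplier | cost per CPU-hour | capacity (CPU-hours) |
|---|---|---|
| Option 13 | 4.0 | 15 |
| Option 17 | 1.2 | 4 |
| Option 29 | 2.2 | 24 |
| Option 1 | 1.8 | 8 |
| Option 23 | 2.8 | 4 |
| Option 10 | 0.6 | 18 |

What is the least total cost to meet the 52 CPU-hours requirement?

78.4

Use suppliers in increasing cost order.
Option 10 (0.6): use full 18 — 34 CPU-hours to go.
Take 4 from Option 17 at 1.2 — need 30 more.
Option 1 (1.8): use full 8 — 22 CPU-hours to go.
Take 22 from Option 29 at 2.2 to finish.
Option 23, Option 13: unused.
Cost = 18×0.6 + 4×1.2 + 8×1.8 + 22×2.2 = 78.4.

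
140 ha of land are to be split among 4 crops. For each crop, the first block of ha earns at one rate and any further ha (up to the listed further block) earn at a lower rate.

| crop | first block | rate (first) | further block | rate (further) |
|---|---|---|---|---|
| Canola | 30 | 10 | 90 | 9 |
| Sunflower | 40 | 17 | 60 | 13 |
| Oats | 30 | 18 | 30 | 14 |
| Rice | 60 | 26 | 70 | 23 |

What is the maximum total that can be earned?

3350

Order all 8 blocks by rate: Rice/T1 26 > Rice/T2 23 > Oats/T1 18 > Sunflower/T1 17 > Oats/T2 14 > Sunflower/T2 13 > Canola/T1 10 > Canola/T2 9.
Rice/T1 (26): +60 → 80 left.
Rice/T2 (23): +70 → 10 left.
10 remain; put them into Oats T1 at 18.
Total = 26×60 + 23×70 + 18×10 = 3350.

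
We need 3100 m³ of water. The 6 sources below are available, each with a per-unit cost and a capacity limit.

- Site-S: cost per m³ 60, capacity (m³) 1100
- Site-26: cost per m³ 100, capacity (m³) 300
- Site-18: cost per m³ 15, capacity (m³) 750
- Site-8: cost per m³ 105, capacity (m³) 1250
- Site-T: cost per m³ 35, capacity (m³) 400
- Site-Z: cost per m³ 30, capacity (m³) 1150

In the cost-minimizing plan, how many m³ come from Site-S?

Cheapest first:
Site-18 (15): use full 750 ; 2350 m³ to go.
Site-Z at 30: take all 1150 m³ ; 1200 still needed.
Take 400 from Site-T at 35 ; need 800 more.
Take 800 from Site-S at 60 to finish.
Site-26, Site-8: unused.

800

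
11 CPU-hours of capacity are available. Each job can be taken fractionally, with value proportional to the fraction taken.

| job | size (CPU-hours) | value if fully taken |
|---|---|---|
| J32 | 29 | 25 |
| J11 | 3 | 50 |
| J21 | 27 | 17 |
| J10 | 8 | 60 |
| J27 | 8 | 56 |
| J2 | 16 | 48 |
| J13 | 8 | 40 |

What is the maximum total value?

Best value per unit of size first: J11 50/3≈16.7, J10 60/8≈7.5, J27 56/8≈7, J13 40/8≈5, J2 48/16≈3, J32 25/29≈0.862, J21 17/27≈0.63.
J11: take in full, 3 CPU-hours for value 50 — 8 left.
Take all of J10 (8 CPU-hours, value 60) — 0 CPU-hours left.
Total value = 110.

110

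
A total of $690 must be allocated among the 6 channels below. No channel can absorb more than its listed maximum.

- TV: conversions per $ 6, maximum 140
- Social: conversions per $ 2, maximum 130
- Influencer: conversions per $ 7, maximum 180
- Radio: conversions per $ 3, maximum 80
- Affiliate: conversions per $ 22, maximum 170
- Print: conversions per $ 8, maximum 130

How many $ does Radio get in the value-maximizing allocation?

70

Highest conversions per $ first: Affiliate 22 > Print 8 > Influencer 7 > TV 6 > Radio 3 > Social 2.
Affiliate: +170 to 170 (cap) — 520 left.
Give Print 130 to hit its cap of 130 — 390 left.
Influencer: +180 to 180 (cap) — 210 left.
TV: +140 to 140 (cap) — 70 left.
Radio has room for 80 but only 70 remain, so it gets 70.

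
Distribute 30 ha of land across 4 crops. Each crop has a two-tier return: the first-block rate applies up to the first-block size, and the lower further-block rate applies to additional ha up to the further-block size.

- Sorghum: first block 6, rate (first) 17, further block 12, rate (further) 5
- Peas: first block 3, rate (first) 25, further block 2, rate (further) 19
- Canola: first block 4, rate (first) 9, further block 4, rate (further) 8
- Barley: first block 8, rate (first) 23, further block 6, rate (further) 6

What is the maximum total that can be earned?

Rank every tier by rate: Peas/tier1 25 > Barley/tier1 23 > Peas/tier2 19 > Sorghum/tier1 17 > Canola/tier1 9 > Canola/tier2 8 > Barley/tier2 6 > Sorghum/tier2 5.
Peas tier1 at 25: fill all 3 → 27 left.
Fill Barley tier1 block (8 at 23) → 19 left.
Fill Peas tier2 block (2 at 19) → 17 left.
Fill Sorghum tier1 block (6 at 17) → 11 left.
Fill Canola tier1 block (4 at 9) → 7 left.
Canola/tier2 (8): +4 → 3 left.
Barley tier2 at 6: only 3 left, fill 3.
Total = 25×3 + 23×8 + 19×2 + 17×6 + 9×4 + 8×4 + 6×3 = 485.

485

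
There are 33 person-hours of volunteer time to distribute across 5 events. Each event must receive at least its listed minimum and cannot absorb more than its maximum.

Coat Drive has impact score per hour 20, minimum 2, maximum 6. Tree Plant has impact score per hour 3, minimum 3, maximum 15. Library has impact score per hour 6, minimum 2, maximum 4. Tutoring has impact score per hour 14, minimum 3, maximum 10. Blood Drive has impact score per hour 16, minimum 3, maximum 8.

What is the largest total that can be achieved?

427

Meeting every minimum uses 2+3+2+3+3 = 13 person-hours, leaving 20.
Rank by impact score per hour: Coat Drive 20 > Blood Drive 16 > Tutoring 14 > Library 6 > Tree Plant 3.
Give Coat Drive 4 more to hit its cap of 6 ; 16 left.
Give Blood Drive 5 more to hit its cap of 8 ; 11 left.
Tutoring: +7 to 10 (cap) ; 4 left.
Library: +2 to 4 (cap) ; 2 left.
Tree Plant: +2 (room for 12) → 5. Pool exhausted.
Total = 20×6 + 3×5 + 6×4 + 14×10 + 16×8 = 427.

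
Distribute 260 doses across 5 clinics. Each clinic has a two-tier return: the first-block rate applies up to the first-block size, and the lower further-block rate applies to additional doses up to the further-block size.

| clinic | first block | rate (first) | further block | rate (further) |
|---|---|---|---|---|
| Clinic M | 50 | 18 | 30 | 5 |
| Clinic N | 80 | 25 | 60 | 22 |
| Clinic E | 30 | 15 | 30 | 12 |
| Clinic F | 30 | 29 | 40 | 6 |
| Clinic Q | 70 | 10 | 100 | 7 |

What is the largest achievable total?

Treat each block as its own option and order by rate: Clinic F/T1 29 > Clinic N/T1 25 > Clinic N/T2 22 > Clinic M/T1 18 > Clinic E/T1 15 > Clinic E/T2 12 > Clinic Q/T1 10 > Clinic Q/T2 7 > Clinic F/T2 6 > Clinic M/T2 5.
Clinic F T1 at 29: fill all 30 ; 230 left.
Clinic N T1 at 25: fill all 80 ; 150 left.
Clinic N T2 at 22: fill all 60 ; 90 left.
Fill Clinic M T1 block (50 at 18) ; 40 left.
Clinic E/T1 (15): +30 ; 10 left.
Clinic E T2 at 12: only 10 left, fill 10.
Total = 29×30 + 25×80 + 22×60 + 18×50 + 15×30 + 12×10 = 5660.

5660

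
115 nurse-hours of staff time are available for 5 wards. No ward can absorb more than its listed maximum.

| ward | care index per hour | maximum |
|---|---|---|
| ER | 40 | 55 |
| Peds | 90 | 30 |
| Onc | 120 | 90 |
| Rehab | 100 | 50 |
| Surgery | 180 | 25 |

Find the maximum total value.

15300

Order the wards by care index per hour: Surgery 180 > Onc 120 > Rehab 100 > Peds 90 > ER 40.
Give Surgery 25 to hit its cap of 25 ; 90 left.
Onc: +90 to 90 (cap) ; 0 left.
Total = 120×90 + 180×25 = 15300.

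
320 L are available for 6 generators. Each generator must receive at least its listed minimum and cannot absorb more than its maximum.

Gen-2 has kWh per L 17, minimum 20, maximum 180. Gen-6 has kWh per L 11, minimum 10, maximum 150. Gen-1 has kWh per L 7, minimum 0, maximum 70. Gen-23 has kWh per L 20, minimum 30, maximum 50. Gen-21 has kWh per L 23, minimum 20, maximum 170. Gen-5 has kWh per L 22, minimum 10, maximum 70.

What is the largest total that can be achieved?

6900

Meeting every minimum uses 20+10+0+30+20+10 = 90 L, leaving 230.
Highest kWh per L first: Gen-21 23 > Gen-5 22 > Gen-23 20 > Gen-2 17 > Gen-6 11 > Gen-1 7.
Give Gen-21 150 more to hit its cap of 170 ; 80 left.
Gen-5 takes 60 more to reach its cap of 70 ; 20 left.
Give Gen-23 20 more to hit its cap of 50 ; 0 left.
Total = 17×20 + 11×10 + 20×50 + 23×170 + 22×70 = 6900.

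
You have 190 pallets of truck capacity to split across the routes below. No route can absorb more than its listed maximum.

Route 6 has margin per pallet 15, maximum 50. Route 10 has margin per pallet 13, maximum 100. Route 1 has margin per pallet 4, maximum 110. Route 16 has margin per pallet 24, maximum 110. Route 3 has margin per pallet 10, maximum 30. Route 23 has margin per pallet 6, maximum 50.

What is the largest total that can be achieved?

Rank by margin per pallet: Route 16 24 > Route 6 15 > Route 10 13 > Route 3 10 > Route 23 6 > Route 1 4.
Route 16 takes 110 to reach its cap of 110 ; 80 left.
Route 6 takes 50 to reach its cap of 50 ; 30 left.
Only 30 left; Route 10 takes them to reach 30.
Total = 15×50 + 13×30 + 24×110 = 3780.

3780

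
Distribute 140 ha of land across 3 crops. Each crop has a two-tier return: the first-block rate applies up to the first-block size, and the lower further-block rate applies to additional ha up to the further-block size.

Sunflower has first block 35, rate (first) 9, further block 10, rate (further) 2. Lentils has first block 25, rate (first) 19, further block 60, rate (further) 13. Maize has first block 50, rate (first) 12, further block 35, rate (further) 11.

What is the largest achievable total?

1910

Rank every tier by rate: Lentils/first 19 > Lentils/second 13 > Maize/first 12 > Maize/second 11 > Sunflower/first 9 > Sunflower/second 2.
Lentils first at 19: fill all 25 → 115 left.
Lentils/second (13): +60 → 55 left.
Maize/first (12): +50 → 5 left.
Maize/second: +5 of 35 at 11; pool empty.
Total = 19×25 + 13×60 + 12×50 + 11×5 = 1910.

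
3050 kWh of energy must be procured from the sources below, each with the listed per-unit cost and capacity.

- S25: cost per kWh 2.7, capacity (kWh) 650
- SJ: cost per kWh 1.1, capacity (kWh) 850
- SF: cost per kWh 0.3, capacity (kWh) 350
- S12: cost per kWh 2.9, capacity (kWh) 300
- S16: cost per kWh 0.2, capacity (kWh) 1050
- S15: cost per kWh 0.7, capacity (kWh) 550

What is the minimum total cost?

2310

Cheapest first:
S16 at 0.2: take all 1050 kWh — 2000 still needed.
Take 350 from SF at 0.3 — need 1650 more.
Take 550 from S15 at 0.7 — need 1100 more.
SJ at 1.1: take all 850 kWh — 250 still needed.
Take 250 from S25 at 2.7 to finish.
S12: unused.
Cost = 1050×0.2 + 350×0.3 + 550×0.7 + 850×1.1 + 250×2.7 = 2310.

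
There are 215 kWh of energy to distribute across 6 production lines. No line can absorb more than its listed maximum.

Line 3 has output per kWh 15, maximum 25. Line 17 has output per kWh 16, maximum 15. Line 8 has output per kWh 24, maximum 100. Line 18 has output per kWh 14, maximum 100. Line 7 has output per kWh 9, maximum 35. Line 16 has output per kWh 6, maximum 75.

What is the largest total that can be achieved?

4065

Order the production lines by output per kWh: Line 8 24 > Line 17 16 > Line 3 15 > Line 18 14 > Line 7 9 > Line 16 6.
Line 8: +100 to 100 (cap) → 115 left.
Give Line 17 15 to hit its cap of 15 → 100 left.
Line 3: +25 to 25 (cap) → 75 left.
Line 18 has room for 100 but only 75 remain, so it gets 75.
Total = 15×25 + 16×15 + 24×100 + 14×75 = 4065.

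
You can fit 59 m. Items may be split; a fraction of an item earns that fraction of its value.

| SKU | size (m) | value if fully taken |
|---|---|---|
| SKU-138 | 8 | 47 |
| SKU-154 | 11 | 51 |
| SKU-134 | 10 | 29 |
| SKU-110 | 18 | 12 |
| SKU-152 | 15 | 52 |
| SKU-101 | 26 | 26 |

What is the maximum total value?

Best value per unit of size first: SKU-138 47/8≈5.88, SKU-154 51/11≈4.64, SKU-152 52/15≈3.47, SKU-134 29/10≈2.9, SKU-101 26/26≈1, SKU-110 12/18≈0.667.
SKU-138: take in full, 8 m for value 47 → 51 left.
All 11 m of SKU-154 fit (value 51) → 40 remain.
Take all of SKU-152 (15 m, value 52) → 25 m left.
SKU-134: take in full, 10 m for value 29 → 15 left.
15 m left: a 15/26 share of SKU-101 gives 26×15/26 = 15.
Total value = 194.

194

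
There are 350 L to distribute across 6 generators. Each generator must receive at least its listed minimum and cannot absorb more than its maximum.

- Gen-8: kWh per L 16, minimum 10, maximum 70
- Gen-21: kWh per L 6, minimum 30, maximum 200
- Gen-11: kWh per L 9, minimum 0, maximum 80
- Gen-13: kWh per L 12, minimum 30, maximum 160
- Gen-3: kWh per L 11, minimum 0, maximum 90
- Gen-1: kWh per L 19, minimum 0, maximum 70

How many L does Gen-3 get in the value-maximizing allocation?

20

Meeting every minimum uses 10+30+0+30+0+0 = 70 L, leaving 280.
Highest kWh per L first: Gen-1 19 > Gen-8 16 > Gen-13 12 > Gen-3 11 > Gen-11 9 > Gen-21 6.
Give Gen-1 70 more to hit its cap of 70 ; 210 left.
Gen-8 takes 60 more to reach its cap of 70 ; 150 left.
Give Gen-13 130 more to hit its cap of 160 ; 20 left.
Gen-3: +20 (room for 90) → 20. Pool exhausted.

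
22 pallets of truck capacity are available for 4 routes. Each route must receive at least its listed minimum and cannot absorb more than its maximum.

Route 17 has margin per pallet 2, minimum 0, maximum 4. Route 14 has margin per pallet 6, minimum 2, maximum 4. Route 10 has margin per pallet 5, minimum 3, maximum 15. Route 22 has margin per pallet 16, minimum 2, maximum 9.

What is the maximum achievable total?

Meeting every minimum uses 0+2+3+2 = 7 pallets, leaving 15.
Order the routes by margin per pallet: Route 22 16 > Route 14 6 > Route 10 5 > Route 17 2.
Give Route 22 7 more to hit its cap of 9 → 8 left.
Route 14: +2 to 4 (cap) → 6 left.
Route 10 has room for 12 more but only 6 remain, so it gets 9.
Total = 6×4 + 5×9 + 16×9 = 213.

213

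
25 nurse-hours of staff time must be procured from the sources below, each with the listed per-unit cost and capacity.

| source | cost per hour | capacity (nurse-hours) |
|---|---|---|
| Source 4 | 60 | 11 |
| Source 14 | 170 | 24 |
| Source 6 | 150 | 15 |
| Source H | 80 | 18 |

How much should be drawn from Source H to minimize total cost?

Use sources in increasing cost order.
Source 4 at 60: take all 11 nurse-hours ; 14 still needed.
Take 14 from Source H at 80 to finish.
Source 6, Source 14: unused.

14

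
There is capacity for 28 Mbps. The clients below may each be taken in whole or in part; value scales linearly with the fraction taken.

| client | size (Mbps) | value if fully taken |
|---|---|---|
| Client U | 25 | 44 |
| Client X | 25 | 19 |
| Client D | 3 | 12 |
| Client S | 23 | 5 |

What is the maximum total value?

56

Rank by value-to-size ratio: Client D 12/3≈4, Client U 44/25≈1.76, Client X 19/25≈0.76, Client S 5/23≈0.217.
Take all of Client D (3 Mbps, value 12) → 25 Mbps left.
Take all of Client U (25 Mbps, value 44) → 0 Mbps left.
Total value = 56.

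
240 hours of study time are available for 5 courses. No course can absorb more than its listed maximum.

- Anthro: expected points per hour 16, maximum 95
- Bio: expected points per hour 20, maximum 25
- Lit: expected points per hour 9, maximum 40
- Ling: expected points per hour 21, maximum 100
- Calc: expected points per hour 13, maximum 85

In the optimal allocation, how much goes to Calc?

20

Highest expected points per hour first: Ling 21 > Bio 20 > Anthro 16 > Calc 13 > Lit 9.
Ling takes 100 to reach its cap of 100 — 140 left.
Bio: +25 to 25 (cap) — 115 left.
Give Anthro 95 to hit its cap of 95 — 20 left.
Calc: +20 (room for 85) → 20. Pool exhausted.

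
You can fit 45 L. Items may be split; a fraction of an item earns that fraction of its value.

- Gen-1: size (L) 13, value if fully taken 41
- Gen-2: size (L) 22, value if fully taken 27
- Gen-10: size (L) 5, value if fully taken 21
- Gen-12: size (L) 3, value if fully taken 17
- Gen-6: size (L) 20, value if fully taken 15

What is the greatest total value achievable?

Rank by value-to-size ratio: Gen-12 17/3≈5.67, Gen-10 21/5≈4.2, Gen-1 41/13≈3.15, Gen-2 27/22≈1.23, Gen-6 15/20≈0.75.
Gen-12: take in full, 3 L for value 17 — 42 left.
Gen-10: take in full, 5 L for value 21 — 37 left.
Take all of Gen-1 (13 L, value 41) — 24 L left.
Take all of Gen-2 (22 L, value 27) — 2 L left.
Only 2 L remain; take 2/20 of Gen-6 for value 15×2/20 = 1.5.
Total value = 107.5.

107.5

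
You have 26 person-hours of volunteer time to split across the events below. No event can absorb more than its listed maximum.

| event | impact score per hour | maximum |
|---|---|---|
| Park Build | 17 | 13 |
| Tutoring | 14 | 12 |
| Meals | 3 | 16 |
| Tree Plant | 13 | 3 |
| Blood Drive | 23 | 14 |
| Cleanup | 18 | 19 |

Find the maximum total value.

Rank by impact score per hour: Blood Drive 23 > Cleanup 18 > Park Build 17 > Tutoring 14 > Tree Plant 13 > Meals 3.
Blood Drive: +14 to 14 (cap) — 12 left.
Cleanup: +12 (room for 19) → 12. Pool exhausted.
Total = 23×14 + 18×12 = 538.

538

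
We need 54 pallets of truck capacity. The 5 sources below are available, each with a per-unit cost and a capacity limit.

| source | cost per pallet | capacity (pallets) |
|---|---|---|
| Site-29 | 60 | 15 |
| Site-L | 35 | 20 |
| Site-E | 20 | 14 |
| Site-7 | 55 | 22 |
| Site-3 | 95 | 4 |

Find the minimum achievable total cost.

2080

Use sources in increasing cost order.
Site-E (20): use full 14 ; 40 pallets to go.
Site-L at 35: take all 20 pallets ; 20 still needed.
Site-7 at 55: take 20 of its 22 ; requirement met.
Site-29, Site-3: unused.
Cost = 14×20 + 20×35 + 20×55 = 2080.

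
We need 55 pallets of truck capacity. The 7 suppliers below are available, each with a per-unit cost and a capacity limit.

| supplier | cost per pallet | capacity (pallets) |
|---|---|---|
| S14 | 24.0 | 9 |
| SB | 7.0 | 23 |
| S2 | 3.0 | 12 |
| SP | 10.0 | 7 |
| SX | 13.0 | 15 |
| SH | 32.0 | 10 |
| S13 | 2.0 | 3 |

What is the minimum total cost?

403

Use suppliers in increasing cost order.
Take 3 from S13 at 2.0 ; need 52 more.
S2 at 3.0: take all 12 pallets ; 40 still needed.
SB at 7.0: take all 23 pallets ; 17 still needed.
SP at 10.0: take all 7 pallets ; 10 still needed.
SX at 13.0: take 10 of its 15 ; requirement met.
S14, SH: unused.
Cost = 3×2.0 + 12×3.0 + 23×7.0 + 7×10.0 + 10×13.0 = 403.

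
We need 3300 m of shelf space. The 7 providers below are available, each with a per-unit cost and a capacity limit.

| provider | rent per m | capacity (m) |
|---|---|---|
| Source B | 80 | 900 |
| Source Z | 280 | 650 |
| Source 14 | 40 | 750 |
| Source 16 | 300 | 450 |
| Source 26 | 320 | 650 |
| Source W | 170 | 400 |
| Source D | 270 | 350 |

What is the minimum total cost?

Cheapest first:
Take 750 from Source 14 at 40 ; need 2550 more.
Take 900 from Source B at 80 ; need 1650 more.
Take 400 from Source W at 170 ; need 1250 more.
Source D (270): use full 350 ; 900 m to go.
Source Z (280): use full 650 ; 250 m to go.
Source 16 at 300: take 250 of its 450 ; requirement met.
Source 26: unused.
Cost = 750×40 + 900×80 + 400×170 + 350×270 + 650×280 + 250×300 = 521500.

521500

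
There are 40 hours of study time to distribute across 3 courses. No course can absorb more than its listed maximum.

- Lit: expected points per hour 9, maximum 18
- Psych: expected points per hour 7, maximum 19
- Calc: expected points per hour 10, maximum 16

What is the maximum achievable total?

Rank by expected points per hour: Calc 10 > Lit 9 > Psych 7.
Give Calc 16 to hit its cap of 16 ; 24 left.
Lit: +18 to 18 (cap) ; 6 left.
Only 6 left; Psych takes them to reach 6.
Total = 9×18 + 7×6 + 10×16 = 364.

364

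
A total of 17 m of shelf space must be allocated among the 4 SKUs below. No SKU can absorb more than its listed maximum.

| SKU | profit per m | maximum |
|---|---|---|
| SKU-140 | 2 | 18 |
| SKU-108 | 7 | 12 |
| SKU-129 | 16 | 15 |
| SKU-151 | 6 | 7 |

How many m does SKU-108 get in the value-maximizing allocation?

2

Rank by profit per m: SKU-129 16 > SKU-108 7 > SKU-151 6 > SKU-140 2.
SKU-129 takes 15 to reach its cap of 15 — 2 left.
SKU-108 has room for 12 but only 2 remain, so it gets 2.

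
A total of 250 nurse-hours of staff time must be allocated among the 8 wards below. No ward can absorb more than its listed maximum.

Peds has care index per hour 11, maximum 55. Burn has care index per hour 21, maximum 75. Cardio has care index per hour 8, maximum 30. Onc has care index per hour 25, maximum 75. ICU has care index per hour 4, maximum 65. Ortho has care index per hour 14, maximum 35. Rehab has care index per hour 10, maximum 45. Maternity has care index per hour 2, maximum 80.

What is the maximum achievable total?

4645

Highest care index per hour first: Onc 25 > Burn 21 > Ortho 14 > Peds 11 > Rehab 10 > Cardio 8 > ICU 4 > Maternity 2.
Onc: +75 to 75 (cap) → 175 left.
Burn: +75 to 75 (cap) → 100 left.
Ortho: +35 to 35 (cap) → 65 left.
Peds: +55 to 55 (cap) → 10 left.
Rehab has room for 45 but only 10 remain, so it gets 10.
Total = 11×55 + 21×75 + 25×75 + 14×35 + 10×10 = 4645.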